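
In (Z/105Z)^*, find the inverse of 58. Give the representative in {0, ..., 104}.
58^(−1) ≡ 67 (mod 105)

Apply the extended Euclidean algorithm to (105, 58), tracking rows (r, s, t) with s·105 + t·58 = r. Each division r_prev = q·r_cur + r_new produces the new row as (previous row) − q·(current row):
  row A: (105, 1, 0)   [1·105 + 0·58 = 105]
  row B: (58, 0, 1)   [0·105 + 1·58 = 58]
  105 = 1·58 + 47   → row C = row A − 1·row B = (47, 1, −1)   [check: 1·105 − 1·58 = 47]
  58 = 1·47 + 11   → row D = row B − 1·row C = (11, −1, 2)   [check: −1·105 + 2·58 = 11]
  47 = 4·11 + 3   → row E = row C − 4·row D = (3, 5, −9)   [check: 5·105 − 9·58 = 3]
  11 = 3·3 + 2   → row F = row D − 3·row E = (2, −16, 29)   [check: −16·105 + 29·58 = 2]
  3 = 1·2 + 1   → row G = row E − 1·row F = (1, 21, −38)   [check: 21·105 − 38·58 = 1]
  2 = 2·1 + 0   → remainder 0, stop. gcd = 1 (last nonzero row G).
The gcd is 1, so 58 is invertible mod 105. The last nonzero row gives 21·105 − 38·58 = 1, so t = −38. So 58^(−1) ≡ −38 ≡ 67 (mod 105). Verify: 58 · 67 = 3886 ≡ 1 (mod 105). ✓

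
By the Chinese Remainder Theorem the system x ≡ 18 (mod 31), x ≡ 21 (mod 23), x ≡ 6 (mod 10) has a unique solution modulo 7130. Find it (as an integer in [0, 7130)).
x ≡ 2436 (mod 7130); the representative in [0, 7130) is 2436

The moduli 31, 23, 10 are pairwise coprime, so by the CRT there is a unique solution mod 31·23·10 = 7130.
Solve by successive substitution. Start with x ≡ 18 (mod 31).
  Combine with x ≡ 21 (mod 23): write x = 18 + 31·t and require 18 + 31·t ≡ 21 (mod 23), i.e. 31·t ≡ 21 − 18 ≡ 3 (mod 23). Since 31^(−1) ≡ 3 (mod 23) (31 ≡ 8 (mod 23)), t ≡ 3·3 ≡ 9 (mod 23). So x ≡ 18 + 31·9 = 297 (mod 713).
  Combine with x ≡ 6 (mod 10): write x = 297 + 713·t and require 297 + 713·t ≡ 6 (mod 10), i.e. 713·t ≡ 6 − 297 ≡ 9 (mod 10). Since 713^(−1) ≡ 7 (mod 10) (713 ≡ 3 (mod 10)), t ≡ 7·9 ≡ 3 (mod 10). So x ≡ 297 + 713·3 = 2436 (mod 7130).
Unique solution in [0, 7130): x = 2436.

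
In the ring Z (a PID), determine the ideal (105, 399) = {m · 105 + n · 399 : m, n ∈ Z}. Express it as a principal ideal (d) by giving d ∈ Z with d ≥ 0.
(105, 399) = (21); d = 21

In the PID Z, (a, b) is generated by gcd(a, b). Compute gcd(399, 105) with the extended Euclidean algorithm, tracking rows (r, s, t) with s·399 + t·105 = r:
  row A: (399, 1, 0)   [1·399 + 0·105 = 399]
  row B: (105, 0, 1)   [0·399 + 1·105 = 105]
  399 = 3·105 + 84   → row C = row A − 3·row B = (84, 1, −3)   [check: 1·399 − 3·105 = 84]
  105 = 1·84 + 21   → row D = row B − 1·row C = (21, −1, 4)   [check: −1·399 + 4·105 = 21]
  84 = 4·21 + 0   → remainder 0, stop. gcd = 21 (last nonzero row D).
So gcd(105, 399) = 21, with Bézout identity −1·399 + 4·105 = 21. Containment (⊇): the Bézout identity exhibits 21 as an element of (105, 399), giving (21) ⊆ (105, 399). Containment (⊆): since 21 | 105 and 21 | 399 (105 = 21·5, 399 = 21·19), every Z-linear combination of 105 and 399 is divisible by 21, so (105, 399) ⊆ (21). Therefore (105, 399) = (21), d = 21.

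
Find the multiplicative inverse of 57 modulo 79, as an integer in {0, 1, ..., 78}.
57^(−1) ≡ 61 (mod 79)

Apply the extended Euclidean algorithm to (79, 57), tracking rows (r, s, t) with s·79 + t·57 = r. Each division r_prev = q·r_cur + r_new produces the new row as (previous row) − q·(current row):
  row A: (79, 1, 0)   [1·79 + 0·57 = 79]
  row B: (57, 0, 1)   [0·79 + 1·57 = 57]
  79 = 1·57 + 22   → row C = row A − 1·row B = (22, 1, −1)   [check: 1·79 − 1·57 = 22]
  57 = 2·22 + 13   → row D = row B − 2·row C = (13, −2, 3)   [check: −2·79 + 3·57 = 13]
  22 = 1·13 + 9   → row E = row C − 1·row D = (9, 3, −4)   [check: 3·79 − 4·57 = 9]
  13 = 1·9 + 4   → row F = row D − 1·row E = (4, −5, 7)   [check: −5·79 + 7·57 = 4]
  9 = 2·4 + 1   → row G = row E − 2·row F = (1, 13, −18)   [check: 13·79 − 18·57 = 1]
  4 = 4·1 + 0   → remainder 0, stop. gcd = 1 (last nonzero row G).
The gcd is 1, so 57 is invertible mod 79. The last nonzero row gives 13·79 − 18·57 = 1, so t = −18. So 57^(−1) ≡ −18 ≡ 61 (mod 79). Verify: 57 · 61 = 3477 ≡ 1 (mod 79). ✓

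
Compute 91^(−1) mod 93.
Apply the extended Euclidean algorithm to (93, 91), tracking rows (r, s, t) with s·93 + t·91 = r. Each division r_prev = q·r_cur + r_new produces the new row as (previous row) − q·(current row):
  row A: (93, 1, 0)   [1·93 + 0·91 = 93]
  row B: (91, 0, 1)   [0·93 + 1·91 = 91]
  93 = 1·91 + 2   → row C = row A − 1·row B = (2, 1, −1)   [check: 1·93 − 1·91 = 2]
  91 = 45·2 + 1   → row D = row B − 45·row C = (1, −45, 46)   [check: −45·93 + 46·91 = 1]
  2 = 2·1 + 0   → remainder 0, stop. gcd = 1 (last nonzero row D).
The gcd is 1, so 91 is invertible mod 93. The last nonzero row gives −45·93 + 46·91 = 1, so t = 46. So 91^(−1) ≡ 46 (mod 93). Verify: 91 · 46 = 4186 ≡ 1 (mod 93). ✓

Final answer: 91^(−1) ≡ 46 (mod 93)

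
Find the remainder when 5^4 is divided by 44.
Use repeated squaring. Binary(4) = 100. Walk through the bits of the exponent 4 left-to-right: at each bit after the leading one, square the running value, then multiply by 5 if the bit is 1 (always reducing mod 44):
  bit 1 = 1 (leading): start with 5.
  bit 2 = 0: square 5^2 = 25 (mod 44).
  bit 3 = 0: square 25^2 = 625 ≡ 9 (mod 44).
Final value: 5^4 ≡ 9 (mod 44).

Final answer: 9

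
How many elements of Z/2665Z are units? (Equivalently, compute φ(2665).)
Z/2665Z has φ(2665) = 1920 units

An element a ∈ Z/2665Z is a unit iff gcd(a, 2665) = 1, so the number of units is φ(2665). φ is multiplicative, with φ(p^e) = p^e − p^(e−1). Factorise 2665 = 5 · 13 · 41. Then
  φ(2665) = (5 − 1) · (13 − 1) · (41 − 1) = 4 · 12 · 40 = 1920.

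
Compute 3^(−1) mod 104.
3^(−1) ≡ 35 (mod 104)

Apply the extended Euclidean algorithm to (104, 3), tracking rows (r, s, t) with s·104 + t·3 = r. Each division r_prev = q·r_cur + r_new produces the new row as (previous row) − q·(current row):
  row A: (104, 1, 0)   [1·104 + 0·3 = 104]
  row B: (3, 0, 1)   [0·104 + 1·3 = 3]
  104 = 34·3 + 2   → row C = row A − 34·row B = (2, 1, −34)   [check: 1·104 − 34·3 = 2]
  3 = 1·2 + 1   → row D = row B − 1·row C = (1, −1, 35)   [check: −1·104 + 35·3 = 1]
  2 = 2·1 + 0   → remainder 0, stop. gcd = 1 (last nonzero row D).
The gcd is 1, so 3 is invertible mod 104. The last nonzero row gives −1·104 + 35·3 = 1, so t = 35. So 3^(−1) ≡ 35 (mod 104). Verify: 3 · 35 = 105 ≡ 1 (mod 104). ✓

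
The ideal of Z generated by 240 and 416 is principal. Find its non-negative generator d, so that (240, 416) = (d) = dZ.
(240, 416) = (16); d = 16

In the PID Z, (a, b) is generated by gcd(a, b). Compute gcd(416, 240) with the extended Euclidean algorithm, tracking rows (r, s, t) with s·416 + t·240 = r:
  row A: (416, 1, 0)   [1·416 + 0·240 = 416]
  row B: (240, 0, 1)   [0·416 + 1·240 = 240]
  416 = 1·240 + 176   → row C = row A − 1·row B = (176, 1, −1)   [check: 1·416 − 1·240 = 176]
  240 = 1·176 + 64   → row D = row B − 1·row C = (64, −1, 2)   [check: −1·416 + 2·240 = 64]
  176 = 2·64 + 48   → row E = row C − 2·row D = (48, 3, −5)   [check: 3·416 − 5·240 = 48]
  64 = 1·48 + 16   → row F = row D − 1·row E = (16, −4, 7)   [check: −4·416 + 7·240 = 16]
  48 = 3·16 + 0   → remainder 0, stop. gcd = 16 (last nonzero row F).
So gcd(240, 416) = 16, with Bézout identity −4·416 + 7·240 = 16. Containment (⊇): the Bézout identity exhibits 16 as an element of (240, 416), giving (16) ⊆ (240, 416). Containment (⊆): since 16 | 240 and 16 | 416 (240 = 16·15, 416 = 16·26), every Z-linear combination of 240 and 416 is divisible by 16, so (240, 416) ⊆ (16). Therefore (240, 416) = (16), d = 16.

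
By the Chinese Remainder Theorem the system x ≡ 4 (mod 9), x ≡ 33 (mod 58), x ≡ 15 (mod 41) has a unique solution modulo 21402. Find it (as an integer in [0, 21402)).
x ≡ 10183 (mod 21402); the representative in [0, 21402) is 10183

The moduli 9, 58, 41 are pairwise coprime, so by the CRT there is a unique solution mod 9·58·41 = 21402.
Solve by successive substitution. Start with x ≡ 4 (mod 9).
  Combine with x ≡ 33 (mod 58): write x = 4 + 9·t and require 4 + 9·t ≡ 33 (mod 58), i.e. 9·t ≡ 33 − 4 ≡ 29 (mod 58). Since 9^(−1) ≡ 13 (mod 58), t ≡ 13·29 ≡ 29 (mod 58). So x ≡ 4 + 9·29 = 265 (mod 522).
  Combine with x ≡ 15 (mod 41): write x = 265 + 522·t and require 265 + 522·t ≡ 15 (mod 41), i.e. 522·t ≡ 15 − 265 ≡ 37 (mod 41). Since 522^(−1) ≡ 26 (mod 41) (522 ≡ 30 (mod 41)), t ≡ 26·37 ≡ 19 (mod 41). So x ≡ 265 + 522·19 = 10183 (mod 21402).
Unique solution in [0, 21402): x = 10183.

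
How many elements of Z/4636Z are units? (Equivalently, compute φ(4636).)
Z/4636Z has φ(4636) = 2160 units

An element a ∈ Z/4636Z is a unit iff gcd(a, 4636) = 1, so the number of units is φ(4636). φ is multiplicative, with φ(p^e) = p^e − p^(e−1). Factorise 4636 = 2^2 · 19 · 61. Then
  φ(4636) = (2^2 − 2^1) · (19 − 1) · (61 − 1) = 2 · 18 · 60 = 2160.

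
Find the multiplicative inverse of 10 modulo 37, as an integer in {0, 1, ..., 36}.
Apply the extended Euclidean algorithm to (37, 10), tracking rows (r, s, t) with s·37 + t·10 = r. Each division r_prev = q·r_cur + r_new produces the new row as (previous row) − q·(current row):
  row A: (37, 1, 0)   [1·37 + 0·10 = 37]
  row B: (10, 0, 1)   [0·37 + 1·10 = 10]
  37 = 3·10 + 7   → row C = row A − 3·row B = (7, 1, −3)   [check: 1·37 − 3·10 = 7]
  10 = 1·7 + 3   → row D = row B − 1·row C = (3, −1, 4)   [check: −1·37 + 4·10 = 3]
  7 = 2·3 + 1   → row E = row C − 2·row D = (1, 3, −11)   [check: 3·37 − 11·10 = 1]
  3 = 3·1 + 0   → remainder 0, stop. gcd = 1 (last nonzero row E).
The gcd is 1, so 10 is invertible mod 37. The last nonzero row gives 3·37 − 11·10 = 1, so t = −11. So 10^(−1) ≡ −11 ≡ 26 (mod 37). Verify: 10 · 26 = 260 ≡ 1 (mod 37). ✓

Final answer: 10^(−1) ≡ 26 (mod 37)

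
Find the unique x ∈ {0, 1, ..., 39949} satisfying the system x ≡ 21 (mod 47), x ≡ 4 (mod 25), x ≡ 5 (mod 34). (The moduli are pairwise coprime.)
The moduli 47, 25, 34 are pairwise coprime, so by the CRT there is a unique solution mod 47·25·34 = 39950.
Solve by successive substitution. Start with x ≡ 21 (mod 47).
  Combine with x ≡ 4 (mod 25): write x = 21 + 47·t and require 21 + 47·t ≡ 4 (mod 25), i.e. 47·t ≡ 4 − 21 ≡ 8 (mod 25). Since 47^(−1) ≡ 8 (mod 25) (47 ≡ 22 (mod 25)), t ≡ 8·8 ≡ 14 (mod 25). So x ≡ 21 + 47·14 = 679 (mod 1175).
  Combine with x ≡ 5 (mod 34): write x = 679 + 1175·t and require 679 + 1175·t ≡ 5 (mod 34), i.e. 1175·t ≡ 5 − 679 ≡ 6 (mod 34). Since 1175^(−1) ≡ 9 (mod 34) (1175 ≡ 19 (mod 34)), t ≡ 9·6 ≡ 20 (mod 34). So x ≡ 679 + 1175·20 = 24179 (mod 39950).
Unique solution in [0, 39950): x = 24179.

Final answer: x ≡ 24179 (mod 39950); the representative in [0, 39950) is 24179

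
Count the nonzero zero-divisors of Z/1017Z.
In Z/1017Z each nonzero element is either a unit (gcd with 1017 is 1) or a zero-divisor (gcd > 1). The number of units is φ(1017): factorise 1017 = 3^2 · 113, so φ(1017) = (3^2 − 3^1) · (113 − 1) = 6 · 112 = 672. The nonzero elements number 1017 − 1 = 1016. Hence the nonzero zero-divisors number 1016 − 672 = 344.

Final answer: Z/1017Z has 344 nonzero zero-divisors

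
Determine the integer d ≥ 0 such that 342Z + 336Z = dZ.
In the PID Z, (a, b) is generated by gcd(a, b). Compute gcd(342, 336) with the extended Euclidean algorithm, tracking rows (r, s, t) with s·342 + t·336 = r:
  row A: (342, 1, 0)   [1·342 + 0·336 = 342]
  row B: (336, 0, 1)   [0·342 + 1·336 = 336]
  342 = 1·336 + 6   → row C = row A − 1·row B = (6, 1, −1)   [check: 1·342 − 1·336 = 6]
  336 = 56·6 + 0   → remainder 0, stop. gcd = 6 (last nonzero row C).
So gcd(342, 336) = 6, with Bézout identity 1·342 − 1·336 = 6. Containment (⊇): the Bézout identity exhibits 6 as an element of (342, 336), giving (6) ⊆ (342, 336). Containment (⊆): since 6 | 342 and 6 | 336 (342 = 6·57, 336 = 6·56), every Z-linear combination of 342 and 336 is divisible by 6, so (342, 336) ⊆ (6). Therefore (342, 336) = (6), d = 6.

Final answer: (342, 336) = (6); d = 6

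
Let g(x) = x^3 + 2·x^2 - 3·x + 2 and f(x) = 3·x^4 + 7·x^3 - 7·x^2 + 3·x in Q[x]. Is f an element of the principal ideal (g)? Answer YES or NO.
In Q[x] the ideal (g) consists of all multiples of g, so f ∈ (g) iff g | f, i.e. iff the remainder of f on division by g is 0. Divide f by g (g is monic, so eliminate the leading term of the running remainder at each step):
  leading term 3·x^4: subtract (3·x)·g(x) = 3·x^4 + 6·x^3 - 9·x^2 + 6·x, leaving x^3 + 2·x^2 - 3·x
  leading term x^3: subtract (1)·g(x) = x^3 + 2·x^2 - 3·x + 2, leaving -2
The remainder r(x) = -2 ≠ 0 (and deg r < deg g), so g ∤ f, i.e. f ∉ (g).

Final answer: NO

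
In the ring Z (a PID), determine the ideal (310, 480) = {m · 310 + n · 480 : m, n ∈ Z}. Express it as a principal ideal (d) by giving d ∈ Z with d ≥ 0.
In the PID Z, (a, b) is generated by gcd(a, b). Compute gcd(480, 310) with the extended Euclidean algorithm, tracking rows (r, s, t) with s·480 + t·310 = r:
  row A: (480, 1, 0)   [1·480 + 0·310 = 480]
  row B: (310, 0, 1)   [0·480 + 1·310 = 310]
  480 = 1·310 + 170   → row C = row A − 1·row B = (170, 1, −1)   [check: 1·480 − 1·310 = 170]
  310 = 1·170 + 140   → row D = row B − 1·row C = (140, −1, 2)   [check: −1·480 + 2·310 = 140]
  170 = 1·140 + 30   → row E = row C − 1·row D = (30, 2, −3)   [check: 2·480 − 3·310 = 30]
  140 = 4·30 + 20   → row F = row D − 4·row E = (20, −9, 14)   [check: −9·480 + 14·310 = 20]
  30 = 1·20 + 10   → row G = row E − 1·row F = (10, 11, −17)   [check: 11·480 − 17·310 = 10]
  20 = 2·10 + 0   → remainder 0, stop. gcd = 10 (last nonzero row G).
So gcd(310, 480) = 10, with Bézout identity 11·480 − 17·310 = 10. Containment (⊇): the Bézout identity exhibits 10 as an element of (310, 480), giving (10) ⊆ (310, 480). Containment (⊆): since 10 | 310 and 10 | 480 (310 = 10·31, 480 = 10·48), every Z-linear combination of 310 and 480 is divisible by 10, so (310, 480) ⊆ (10). Therefore (310, 480) = (10), d = 10.

Final answer: (310, 480) = (10); d = 10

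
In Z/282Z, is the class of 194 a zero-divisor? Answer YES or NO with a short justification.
gcd(194, 282) = 2 > 1, so 194 is not a unit in Z/282Z. In Z/nZ every nonzero non-unit is a zero-divisor: explicitly, take b = 282/gcd = 141 ≠ 0 (mod 282); then 194·141 = 27354 = 97·282, i.e. 194·141 ≡ 0 (mod 282). So 194 is a zero-divisor.

Final answer: YES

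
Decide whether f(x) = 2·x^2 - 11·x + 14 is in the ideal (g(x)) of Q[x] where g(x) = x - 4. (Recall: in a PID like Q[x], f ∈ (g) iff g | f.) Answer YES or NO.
NO

In Q[x] the ideal (g) consists of all multiples of g, so f ∈ (g) iff g | f, i.e. iff the remainder of f on division by g is 0. Divide f by g (g is monic, so eliminate the leading term of the running remainder at each step):
  leading term 2·x^2: subtract (2·x)·g(x) = 2·x^2 - 8·x, leaving 14 - 3·x
  leading term -3·x: subtract (-3)·g(x) = 12 - 3·x, leaving 2
The remainder r(x) = 2 ≠ 0 (and deg r < deg g), so g ∤ f, i.e. f ∉ (g).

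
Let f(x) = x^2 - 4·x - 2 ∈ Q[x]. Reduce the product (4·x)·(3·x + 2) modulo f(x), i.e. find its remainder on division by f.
First multiply in Q[x] without reducing: a · b = 12·x^2 + 8·x. Now divide by f(x) = x^2 - 4·x - 2, eliminating the leading term at each step:
  leading term 12·x^2: subtract (12)·f(x) = 12·x^2 - 48·x - 24, leaving 56·x + 24
The degree is now < 2, so this is the remainder. Hence a · b ≡ 56·x + 24 in Q[x]/(f).

Final answer: a · b ≡ 56·x + 24 (mod f(x))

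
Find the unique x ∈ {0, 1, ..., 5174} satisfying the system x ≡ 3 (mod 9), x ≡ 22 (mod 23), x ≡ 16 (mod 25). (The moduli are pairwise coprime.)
The moduli 9, 23, 25 are pairwise coprime, so by the CRT there is a unique solution mod 9·23·25 = 5175.
Solve by successive substitution. Start with x ≡ 3 (mod 9).
  Combine with x ≡ 22 (mod 23): write x = 3 + 9·t and require 3 + 9·t ≡ 22 (mod 23), i.e. 9·t ≡ 22 − 3 ≡ 19 (mod 23). Since 9^(−1) ≡ 18 (mod 23), t ≡ 18·19 ≡ 20 (mod 23). So x ≡ 3 + 9·20 = 183 (mod 207).
  Combine with x ≡ 16 (mod 25): write x = 183 + 207·t and require 183 + 207·t ≡ 16 (mod 25), i.e. 207·t ≡ 16 − 183 ≡ 8 (mod 25). Since 207^(−1) ≡ 18 (mod 25) (207 ≡ 7 (mod 25)), t ≡ 18·8 ≡ 19 (mod 25). So x ≡ 183 + 207·19 = 4116 (mod 5175).
Unique solution in [0, 5175): x = 4116.

Final answer: x ≡ 4116 (mod 5175); the representative in [0, 5175) is 4116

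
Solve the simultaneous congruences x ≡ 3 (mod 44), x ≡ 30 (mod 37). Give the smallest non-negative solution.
The moduli 44, 37 are pairwise coprime, so by the CRT there is a unique solution mod 44·37 = 1628.
Solve by successive substitution. Start with x ≡ 3 (mod 44).
  Combine with x ≡ 30 (mod 37): write x = 3 + 44·t and require 3 + 44·t ≡ 30 (mod 37), i.e. 44·t ≡ 30 − 3 ≡ 27 (mod 37). Since 44^(−1) ≡ 16 (mod 37) (44 ≡ 7 (mod 37)), t ≡ 16·27 ≡ 25 (mod 37). So x ≡ 3 + 44·25 = 1103 (mod 1628).
Unique solution in [0, 1628): x = 1103.

Final answer: x ≡ 1103 (mod 1628); the representative in [0, 1628) is 1103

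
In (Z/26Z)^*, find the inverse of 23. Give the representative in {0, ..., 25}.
Apply the extended Euclidean algorithm to (26, 23), tracking rows (r, s, t) with s·26 + t·23 = r. Each division r_prev = q·r_cur + r_new produces the new row as (previous row) − q·(current row):
  row A: (26, 1, 0)   [1·26 + 0·23 = 26]
  row B: (23, 0, 1)   [0·26 + 1·23 = 23]
  26 = 1·23 + 3   → row C = row A − 1·row B = (3, 1, −1)   [check: 1·26 − 1·23 = 3]
  23 = 7·3 + 2   → row D = row B − 7·row C = (2, −7, 8)   [check: −7·26 + 8·23 = 2]
  3 = 1·2 + 1   → row E = row C − 1·row D = (1, 8, −9)   [check: 8·26 − 9·23 = 1]
  2 = 2·1 + 0   → remainder 0, stop. gcd = 1 (last nonzero row E).
The gcd is 1, so 23 is invertible mod 26. The last nonzero row gives 8·26 − 9·23 = 1, so t = −9. So 23^(−1) ≡ −9 ≡ 17 (mod 26). Verify: 23 · 17 = 391 ≡ 1 (mod 26). ✓

Final answer: 23^(−1) ≡ 17 (mod 26)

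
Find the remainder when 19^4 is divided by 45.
1

Use repeated squaring. Binary(4) = 100. Walk through the bits of the exponent 4 left-to-right: at each bit after the leading one, square the running value, then multiply by 19 if the bit is 1 (always reducing mod 45):
  bit 1 = 1 (leading): start with 19.
  bit 2 = 0: square 19^2 = 361 ≡ 1 (mod 45).
  bit 3 = 0: square 1^2 = 1 (mod 45).
Final value: 19^4 ≡ 1 (mod 45).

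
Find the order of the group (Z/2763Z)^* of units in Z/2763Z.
(Z/2763Z)^* consists of the classes a with gcd(a, 2763) = 1, so its order is φ(2763). φ is multiplicative, with φ(p^e) = p^e − p^(e−1). Factorise 2763 = 3^2 · 307. Then
  φ(2763) = (3^2 − 3^1) · (307 − 1) = 6 · 306 = 1836.
Thus |(Z/2763Z)^*| = 1836.

Final answer: |(Z/2763Z)^*| = 1836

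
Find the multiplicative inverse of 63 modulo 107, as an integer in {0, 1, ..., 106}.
63^(−1) ≡ 17 (mod 107)

Apply the extended Euclidean algorithm to (107, 63), tracking rows (r, s, t) with s·107 + t·63 = r. Each division r_prev = q·r_cur + r_new produces the new row as (previous row) − q·(current row):
  row A: (107, 1, 0)   [1·107 + 0·63 = 107]
  row B: (63, 0, 1)   [0·107 + 1·63 = 63]
  107 = 1·63 + 44   → row C = row A − 1·row B = (44, 1, −1)   [check: 1·107 − 1·63 = 44]
  63 = 1·44 + 19   → row D = row B − 1·row C = (19, −1, 2)   [check: −1·107 + 2·63 = 19]
  44 = 2·19 + 6   → row E = row C − 2·row D = (6, 3, −5)   [check: 3·107 − 5·63 = 6]
  19 = 3·6 + 1   → row F = row D − 3·row E = (1, −10, 17)   [check: −10·107 + 17·63 = 1]
  6 = 6·1 + 0   → remainder 0, stop. gcd = 1 (last nonzero row F).
The gcd is 1, so 63 is invertible mod 107. The last nonzero row gives −10·107 + 17·63 = 1, so t = 17. So 63^(−1) ≡ 17 (mod 107). Verify: 63 · 17 = 1071 ≡ 1 (mod 107). ✓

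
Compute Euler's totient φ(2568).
φ is multiplicative, with φ(p^e) = p^e − p^(e−1). Factorise 2568 = 2^3 · 3 · 107. Then
  φ(2568) = (2^3 − 2^2) · (3 − 1) · (107 − 1) = 4 · 2 · 106 = 848.

Final answer: φ(2568) = 848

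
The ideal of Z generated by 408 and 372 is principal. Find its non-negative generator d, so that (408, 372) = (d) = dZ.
In the PID Z, (a, b) is generated by gcd(a, b). Compute gcd(408, 372) with the extended Euclidean algorithm, tracking rows (r, s, t) with s·408 + t·372 = r:
  row A: (408, 1, 0)   [1·408 + 0·372 = 408]
  row B: (372, 0, 1)   [0·408 + 1·372 = 372]
  408 = 1·372 + 36   → row C = row A − 1·row B = (36, 1, −1)   [check: 1·408 − 1·372 = 36]
  372 = 10·36 + 12   → row D = row B − 10·row C = (12, −10, 11)   [check: −10·408 + 11·372 = 12]
  36 = 3·12 + 0   → remainder 0, stop. gcd = 12 (last nonzero row D).
So gcd(408, 372) = 12, with Bézout identity −10·408 + 11·372 = 12. Containment (⊇): the Bézout identity exhibits 12 as an element of (408, 372), giving (12) ⊆ (408, 372). Containment (⊆): since 12 | 408 and 12 | 372 (408 = 12·34, 372 = 12·31), every Z-linear combination of 408 and 372 is divisible by 12, so (408, 372) ⊆ (12). Therefore (408, 372) = (12), d = 12.

Final answer: (408, 372) = (12); d = 12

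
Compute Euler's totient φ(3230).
φ(3230) = 1152

φ is multiplicative, with φ(p^e) = p^e − p^(e−1). Factorise 3230 = 2 · 5 · 17 · 19. Then
  φ(3230) = (2 − 1) · (5 − 1) · (17 − 1) · (19 − 1) = 1 · 4 · 16 · 18 = 1152.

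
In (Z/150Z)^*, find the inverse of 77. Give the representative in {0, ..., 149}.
77^(−1) ≡ 113 (mod 150)

Apply the extended Euclidean algorithm to (150, 77), tracking rows (r, s, t) with s·150 + t·77 = r. Each division r_prev = q·r_cur + r_new produces the new row as (previous row) − q·(current row):
  row A: (150, 1, 0)   [1·150 + 0·77 = 150]
  row B: (77, 0, 1)   [0·150 + 1·77 = 77]
  150 = 1·77 + 73   → row C = row A − 1·row B = (73, 1, −1)   [check: 1·150 − 1·77 = 73]
  77 = 1·73 + 4   → row D = row B − 1·row C = (4, −1, 2)   [check: −1·150 + 2·77 = 4]
  73 = 18·4 + 1   → row E = row C − 18·row D = (1, 19, −37)   [check: 19·150 − 37·77 = 1]
  4 = 4·1 + 0   → remainder 0, stop. gcd = 1 (last nonzero row E).
The gcd is 1, so 77 is invertible mod 150. The last nonzero row gives 19·150 − 37·77 = 1, so t = −37. So 77^(−1) ≡ −37 ≡ 113 (mod 150). Verify: 77 · 113 = 8701 ≡ 1 (mod 150). ✓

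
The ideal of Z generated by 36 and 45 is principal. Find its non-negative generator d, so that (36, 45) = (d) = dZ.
(36, 45) = (9); d = 9

In the PID Z, (a, b) is generated by gcd(a, b). Compute gcd(45, 36) with the extended Euclidean algorithm, tracking rows (r, s, t) with s·45 + t·36 = r:
  row A: (45, 1, 0)   [1·45 + 0·36 = 45]
  row B: (36, 0, 1)   [0·45 + 1·36 = 36]
  45 = 1·36 + 9   → row C = row A − 1·row B = (9, 1, −1)   [check: 1·45 − 1·36 = 9]
  36 = 4·9 + 0   → remainder 0, stop. gcd = 9 (last nonzero row C).
So gcd(36, 45) = 9, with Bézout identity 1·45 − 1·36 = 9. Containment (⊇): the Bézout identity exhibits 9 as an element of (36, 45), giving (9) ⊆ (36, 45). Containment (⊆): since 9 | 36 and 9 | 45 (36 = 9·4, 45 = 9·5), every Z-linear combination of 36 and 45 is divisible by 9, so (36, 45) ⊆ (9). Therefore (36, 45) = (9), d = 9.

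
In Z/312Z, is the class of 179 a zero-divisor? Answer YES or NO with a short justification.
NO

gcd(179, 312) = 1, so 179 is a unit in Z/312Z (it has a multiplicative inverse). A unit cannot be a zero-divisor: if 179·b ≡ 0 then multiplying both sides by 179^(−1) gives b ≡ 0. So 179 is not a zero-divisor.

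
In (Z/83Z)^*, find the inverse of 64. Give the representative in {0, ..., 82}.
64^(−1) ≡ 48 (mod 83)

Apply the extended Euclidean algorithm to (83, 64), tracking rows (r, s, t) with s·83 + t·64 = r. Each division r_prev = q·r_cur + r_new produces the new row as (previous row) − q·(current row):
  row A: (83, 1, 0)   [1·83 + 0·64 = 83]
  row B: (64, 0, 1)   [0·83 + 1·64 = 64]
  83 = 1·64 + 19   → row C = row A − 1·row B = (19, 1, −1)   [check: 1·83 − 1·64 = 19]
  64 = 3·19 + 7   → row D = row B − 3·row C = (7, −3, 4)   [check: −3·83 + 4·64 = 7]
  19 = 2·7 + 5   → row E = row C − 2·row D = (5, 7, −9)   [check: 7·83 − 9·64 = 5]
  7 = 1·5 + 2   → row F = row D − 1·row E = (2, −10, 13)   [check: −10·83 + 13·64 = 2]
  5 = 2·2 + 1   → row G = row E − 2·row F = (1, 27, −35)   [check: 27·83 − 35·64 = 1]
  2 = 2·1 + 0   → remainder 0, stop. gcd = 1 (last nonzero row G).
The gcd is 1, so 64 is invertible mod 83. The last nonzero row gives 27·83 − 35·64 = 1, so t = −35. So 64^(−1) ≡ −35 ≡ 48 (mod 83). Verify: 64 · 48 = 3072 ≡ 1 (mod 83). ✓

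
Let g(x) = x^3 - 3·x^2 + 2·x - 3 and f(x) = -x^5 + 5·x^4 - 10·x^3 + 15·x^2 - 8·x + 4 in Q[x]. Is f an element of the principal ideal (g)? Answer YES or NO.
In Q[x] the ideal (g) consists of all multiples of g, so f ∈ (g) iff g | f, i.e. iff the remainder of f on division by g is 0. Divide f by g (g is monic, so eliminate the leading term of the running remainder at each step):
  leading term -x^5: subtract (-x^2)·g(x) = -x^5 + 3·x^4 - 2·x^3 + 3·x^2, leaving 2·x^4 - 8·x^3 + 12·x^2 - 8·x + 4
  leading term 2·x^4: subtract (2·x)·g(x) = 2·x^4 - 6·x^3 + 4·x^2 - 6·x, leaving -2·x^3 + 8·x^2 - 2·x + 4
  leading term -2·x^3: subtract (-2)·g(x) = -2·x^3 + 6·x^2 - 4·x + 6, leaving 2·x^2 + 2·x - 2
The remainder r(x) = 2·x^2 + 2·x - 2 ≠ 0 (and deg r < deg g), so g ∤ f, i.e. f ∉ (g).

Final answer: NO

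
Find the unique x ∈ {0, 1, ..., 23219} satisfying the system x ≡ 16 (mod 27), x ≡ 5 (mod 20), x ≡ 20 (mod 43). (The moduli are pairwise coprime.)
The moduli 27, 20, 43 are pairwise coprime, so by the CRT there is a unique solution mod 27·20·43 = 23220.
Solve by successive substitution. Start with x ≡ 16 (mod 27).
  Combine with x ≡ 5 (mod 20): write x = 16 + 27·t and require 16 + 27·t ≡ 5 (mod 20), i.e. 27·t ≡ 5 − 16 ≡ 9 (mod 20). Since 27^(−1) ≡ 3 (mod 20) (27 ≡ 7 (mod 20)), t ≡ 3·9 ≡ 7 (mod 20). So x ≡ 16 + 27·7 = 205 (mod 540).
  Combine with x ≡ 20 (mod 43): write x = 205 + 540·t and require 205 + 540·t ≡ 20 (mod 43), i.e. 540·t ≡ 20 − 205 ≡ 30 (mod 43). Since 540^(−1) ≡ 9 (mod 43) (540 ≡ 24 (mod 43)), t ≡ 9·30 ≡ 12 (mod 43). So x ≡ 205 + 540·12 = 6685 (mod 23220).
Unique solution in [0, 23220): x = 6685.

Final answer: x ≡ 6685 (mod 23220); the representative in [0, 23220) is 6685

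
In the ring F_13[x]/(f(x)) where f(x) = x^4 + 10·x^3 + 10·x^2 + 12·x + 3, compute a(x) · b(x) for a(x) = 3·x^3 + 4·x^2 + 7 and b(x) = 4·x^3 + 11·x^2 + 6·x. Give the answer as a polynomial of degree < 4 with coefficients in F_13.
a · b ≡ 2·x^2 + 10·x + 7 (mod f(x))

Multiply as integer polynomials: a · b = 12·x^6 + 49·x^5 + 62·x^4 + 52·x^3 + 77·x^2 + 42·x. Reducing coefficients mod 13: a · b ≡ 12·x^6 + 10·x^5 + 10·x^4 + 12·x^2 + 3·x. Now divide by f(x) = x^4 + 10·x^3 + 10·x^2 + 12·x + 3 in F_13[x], eliminating the leading term at each step:
  leading term 12·x^6: subtract (12·x^2)·f(x) = 12·x^6 + 3·x^5 + 3·x^4 + x^3 + 10·x^2, leaving 7·x^5 + 7·x^4 + 12·x^3 + 2·x^2 + 3·x (coefficients mod 13)
  leading term 7·x^5: subtract (7·x)·f(x) = 7·x^5 + 5·x^4 + 5·x^3 + 6·x^2 + 8·x, leaving 2·x^4 + 7·x^3 + 9·x^2 + 8·x (coefficients mod 13)
  leading term 2·x^4: subtract (2)·f(x) = 2·x^4 + 7·x^3 + 7·x^2 + 11·x + 6, leaving 2·x^2 + 10·x + 7 (coefficients mod 13)
The degree is now < 4, so this is the remainder. Hence a · b ≡ 2·x^2 + 10·x + 7 in F_13[x]/(f).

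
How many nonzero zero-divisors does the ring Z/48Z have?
In Z/48Z each nonzero element is either a unit (gcd with 48 is 1) or a zero-divisor (gcd > 1). The number of units is φ(48): factorise 48 = 2^4 · 3, so φ(48) = (2^4 − 2^3) · (3 − 1) = 8 · 2 = 16. The nonzero elements number 48 − 1 = 47. Hence the nonzero zero-divisors number 47 − 16 = 31.

Final answer: Z/48Z has 31 nonzero zero-divisors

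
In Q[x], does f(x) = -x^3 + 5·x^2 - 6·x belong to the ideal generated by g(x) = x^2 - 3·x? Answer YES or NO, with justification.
In Q[x] the ideal (g) consists of all multiples of g, so f ∈ (g) iff g | f, i.e. iff the remainder of f on division by g is 0. Divide f by g (g is monic, so eliminate the leading term of the running remainder at each step):
  leading term -x^3: subtract (-x)·g(x) = -x^3 + 3·x^2, leaving 2·x^2 - 6·x
  leading term 2·x^2: subtract (2)·g(x) = 2·x^2 - 6·x, leaving 0
The remainder is 0, so f(x) = g(x) · h(x) with h(x) = 2 - x. Hence g | f, i.e. f ∈ (g).

Final answer: YES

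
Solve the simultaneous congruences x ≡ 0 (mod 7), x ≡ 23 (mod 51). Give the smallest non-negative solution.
x ≡ 329 (mod 357); the representative in [0, 357) is 329

The moduli 7, 51 are pairwise coprime, so by the CRT there is a unique solution mod 7·51 = 357.
Solve by successive substitution. Start with x ≡ 0 (mod 7).
  Combine with x ≡ 23 (mod 51): write x = 7·t and require 7·t ≡ 23 (mod 51). Since 7^(−1) ≡ 22 (mod 51), t ≡ 22·23 ≡ 47 (mod 51). So x ≡ 7·47 = 329 (mod 357).
Unique solution in [0, 357): x = 329.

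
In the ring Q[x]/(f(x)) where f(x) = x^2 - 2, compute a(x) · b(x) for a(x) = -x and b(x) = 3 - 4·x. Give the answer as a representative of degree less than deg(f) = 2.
a · b ≡ 8 - 3·x (mod f(x))

First multiply in Q[x] without reducing: a · b = 4·x^2 - 3·x. Now divide by f(x) = x^2 - 2, eliminating the leading term at each step:
  leading term 4·x^2: subtract (4)·f(x) = 4·x^2 - 8, leaving 8 - 3·x
The degree is now < 2, so this is the remainder. Hence a · b ≡ 8 - 3·x in Q[x]/(f).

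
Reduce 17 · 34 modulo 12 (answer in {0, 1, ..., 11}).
2

Reduce the factors first: 17 ≡ 5, 34 ≡ 10 (mod 12), so 17 · 34 ≡ 5 · 10 (mod 12). 5 · 10 = 50. Dividing by 12: 50 = 4·12 + 2. So (17 · 34) mod 12 = 2.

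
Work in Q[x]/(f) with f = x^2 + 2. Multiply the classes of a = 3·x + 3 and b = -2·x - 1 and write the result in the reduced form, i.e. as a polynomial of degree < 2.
First multiply in Q[x] without reducing: a · b = -6·x^2 - 9·x - 3. Now divide by f(x) = x^2 + 2, eliminating the leading term at each step:
  leading term -6·x^2: subtract (-6)·f(x) = -6·x^2 - 12, leaving 9 - 9·x
The degree is now < 2, so this is the remainder. Hence a · b ≡ 9 - 9·x in Q[x]/(f).

Final answer: a · b ≡ 9 - 9·x (mod f(x))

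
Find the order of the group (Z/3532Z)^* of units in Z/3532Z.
(Z/3532Z)^* consists of the classes a with gcd(a, 3532) = 1, so its order is φ(3532). φ is multiplicative, with φ(p^e) = p^e − p^(e−1). Factorise 3532 = 2^2 · 883. Then
  φ(3532) = (2^2 − 2^1) · (883 − 1) = 2 · 882 = 1764.
Thus |(Z/3532Z)^*| = 1764.

Final answer: |(Z/3532Z)^*| = 1764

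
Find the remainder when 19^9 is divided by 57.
19

Use repeated squaring. Binary(9) = 1001. Walk through the bits of the exponent 9 left-to-right: at each bit after the leading one, square the running value, then multiply by 19 if the bit is 1 (always reducing mod 57):
  bit 1 = 1 (leading): start with 19.
  bit 2 = 0: square 19^2 = 361 ≡ 19 (mod 57).
  bit 3 = 0: square 19^2 = 361 ≡ 19 (mod 57).
  bit 4 = 1: square 19^2 = 361 ≡ 19; bit is 1, so multiply 19·19 = 361 ≡ 19 (mod 57).
Final value: 19^9 ≡ 19 (mod 57).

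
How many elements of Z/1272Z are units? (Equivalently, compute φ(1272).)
An element a ∈ Z/1272Z is a unit iff gcd(a, 1272) = 1, so the number of units is φ(1272). φ is multiplicative, with φ(p^e) = p^e − p^(e−1). Factorise 1272 = 2^3 · 3 · 53. Then
  φ(1272) = (2^3 − 2^2) · (3 − 1) · (53 − 1) = 4 · 2 · 52 = 416.

Final answer: Z/1272Z has φ(1272) = 416 units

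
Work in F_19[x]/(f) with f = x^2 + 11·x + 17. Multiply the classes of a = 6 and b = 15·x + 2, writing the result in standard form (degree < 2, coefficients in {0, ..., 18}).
Multiply as integer polynomials: a · b = 90·x + 12. Reducing coefficients mod 19: a · b ≡ 14·x + 12. This already has degree < 2, so no reduction by f is needed. Hence a · b ≡ 14·x + 12 in F_19[x]/(f).

Final answer: a · b ≡ 14·x + 12 (mod f(x))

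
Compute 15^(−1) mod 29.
Apply the extended Euclidean algorithm to (29, 15), tracking rows (r, s, t) with s·29 + t·15 = r. Each division r_prev = q·r_cur + r_new produces the new row as (previous row) − q·(current row):
  row A: (29, 1, 0)   [1·29 + 0·15 = 29]
  row B: (15, 0, 1)   [0·29 + 1·15 = 15]
  29 = 1·15 + 14   → row C = row A − 1·row B = (14, 1, −1)   [check: 1·29 − 1·15 = 14]
  15 = 1·14 + 1   → row D = row B − 1·row C = (1, −1, 2)   [check: −1·29 + 2·15 = 1]
  14 = 14·1 + 0   → remainder 0, stop. gcd = 1 (last nonzero row D).
The gcd is 1, so 15 is invertible mod 29. The last nonzero row gives −1·29 + 2·15 = 1, so t = 2. So 15^(−1) ≡ 2 (mod 29). Verify: 15 · 2 = 30 ≡ 1 (mod 29). ✓

Final answer: 15^(−1) ≡ 2 (mod 29)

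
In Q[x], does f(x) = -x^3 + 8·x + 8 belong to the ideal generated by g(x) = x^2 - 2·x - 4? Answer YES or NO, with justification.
YES

In Q[x] the ideal (g) consists of all multiples of g, so f ∈ (g) iff g | f, i.e. iff the remainder of f on division by g is 0. Divide f by g (g is monic, so eliminate the leading term of the running remainder at each step):
  leading term -x^3: subtract (-x)·g(x) = -x^3 + 2·x^2 + 4·x, leaving -2·x^2 + 4·x + 8
  leading term -2·x^2: subtract (-2)·g(x) = -2·x^2 + 4·x + 8, leaving 0
The remainder is 0, so f(x) = g(x) · h(x) with h(x) = -x - 2. Hence g | f, i.e. f ∈ (g).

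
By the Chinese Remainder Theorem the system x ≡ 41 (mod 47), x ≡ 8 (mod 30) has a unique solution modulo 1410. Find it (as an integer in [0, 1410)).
The moduli 47, 30 are pairwise coprime, so by the CRT there is a unique solution mod 47·30 = 1410.
Solve by successive substitution. Start with x ≡ 41 (mod 47).
  Combine with x ≡ 8 (mod 30): write x = 41 + 47·t and require 41 + 47·t ≡ 8 (mod 30), i.e. 47·t ≡ 8 − 41 ≡ 27 (mod 30). Since 47^(−1) ≡ 23 (mod 30) (47 ≡ 17 (mod 30)), t ≡ 23·27 ≡ 21 (mod 30). So x ≡ 41 + 47·21 = 1028 (mod 1410).
Unique solution in [0, 1410): x = 1028.

Final answer: x ≡ 1028 (mod 1410); the representative in [0, 1410) is 1028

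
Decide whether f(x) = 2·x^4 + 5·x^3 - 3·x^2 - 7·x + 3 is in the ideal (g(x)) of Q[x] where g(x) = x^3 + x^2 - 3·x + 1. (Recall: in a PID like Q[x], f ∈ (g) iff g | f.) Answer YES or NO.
In Q[x] the ideal (g) consists of all multiples of g, so f ∈ (g) iff g | f, i.e. iff the remainder of f on division by g is 0. Divide f by g (g is monic, so eliminate the leading term of the running remainder at each step):
  leading term 2·x^4: subtract (2·x)·g(x) = 2·x^4 + 2·x^3 - 6·x^2 + 2·x, leaving 3·x^3 + 3·x^2 - 9·x + 3
  leading term 3·x^3: subtract (3)·g(x) = 3·x^3 + 3·x^2 - 9·x + 3, leaving 0
The remainder is 0, so f(x) = g(x) · h(x) with h(x) = 2·x + 3. Hence g | f, i.e. f ∈ (g).

Final answer: YES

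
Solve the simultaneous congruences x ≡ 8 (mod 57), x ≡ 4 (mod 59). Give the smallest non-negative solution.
The moduli 57, 59 are pairwise coprime, so by the CRT there is a unique solution mod 57·59 = 3363.
Solve by successive substitution. Start with x ≡ 8 (mod 57).
  Combine with x ≡ 4 (mod 59): write x = 8 + 57·t and require 8 + 57·t ≡ 4 (mod 59), i.e. 57·t ≡ 4 − 8 ≡ 55 (mod 59). Since 57^(−1) ≡ 29 (mod 59), t ≡ 29·55 ≡ 2 (mod 59). So x ≡ 8 + 57·2 = 122 (mod 3363).
Unique solution in [0, 3363): x = 122.

Final answer: x ≡ 122 (mod 3363); the representative in [0, 3363) is 122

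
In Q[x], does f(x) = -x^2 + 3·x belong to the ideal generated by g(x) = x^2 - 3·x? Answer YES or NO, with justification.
In Q[x] the ideal (g) consists of all multiples of g, so f ∈ (g) iff g | f, i.e. iff the remainder of f on division by g is 0. Divide f by g (g is monic, so eliminate the leading term of the running remainder at each step):
  leading term -x^2: subtract (-1)·g(x) = -x^2 + 3·x, leaving 0
The remainder is 0, so f(x) = g(x) · h(x) with h(x) = -1. Hence g | f, i.e. f ∈ (g).

Final answer: YES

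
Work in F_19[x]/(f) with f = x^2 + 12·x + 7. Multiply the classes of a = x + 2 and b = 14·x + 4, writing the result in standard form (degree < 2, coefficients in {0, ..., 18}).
Multiply as integer polynomials: a · b = 14·x^2 + 32·x + 8. Reducing coefficients mod 19: a · b ≡ 14·x^2 + 13·x + 8. Now divide by f(x) = x^2 + 12·x + 7 in F_19[x], eliminating the leading term at each step:
  leading term 14·x^2: subtract (14)·f(x) = 14·x^2 + 16·x + 3, leaving 16·x + 5 (coefficients mod 19)
The degree is now < 2, so this is the remainder. Hence a · b ≡ 16·x + 5 in F_19[x]/(f).

Final answer: a · b ≡ 16·x + 5 (mod f(x))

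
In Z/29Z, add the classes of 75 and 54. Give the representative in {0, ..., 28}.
Reduce the summands first: 75 ≡ 17, 54 ≡ 25 (mod 29), so 75 + 54 ≡ 17 + 25 (mod 29). 17 + 25 = 42; 42 = 1·29 + 13, so (75 + 54) mod 29 = 13.

Final answer: 13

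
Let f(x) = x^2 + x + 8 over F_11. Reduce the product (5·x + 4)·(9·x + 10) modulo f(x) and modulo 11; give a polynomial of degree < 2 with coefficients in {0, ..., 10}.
a · b ≡ 8·x + 10 (mod f(x))

Multiply as integer polynomials: a · b = 45·x^2 + 86·x + 40. Reducing coefficients mod 11: a · b ≡ x^2 + 9·x + 7. Now divide by f(x) = x^2 + x + 8 in F_11[x], eliminating the leading term at each step:
  leading term x^2: subtract (1)·f(x) = x^2 + x + 8, leaving 8·x + 10 (coefficients mod 11)
The degree is now < 2, so this is the remainder. Hence a · b ≡ 8·x + 10 in F_11[x]/(f).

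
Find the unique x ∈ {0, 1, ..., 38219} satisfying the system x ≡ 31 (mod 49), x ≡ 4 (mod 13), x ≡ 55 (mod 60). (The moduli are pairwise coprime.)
The moduli 49, 13, 60 are pairwise coprime, so by the CRT there is a unique solution mod 49·13·60 = 38220.
Solve by successive substitution. Start with x ≡ 31 (mod 49).
  Combine with x ≡ 4 (mod 13): write x = 31 + 49·t and require 31 + 49·t ≡ 4 (mod 13), i.e. 49·t ≡ 4 − 31 ≡ 12 (mod 13). Since 49^(−1) ≡ 4 (mod 13) (49 ≡ 10 (mod 13)), t ≡ 4·12 ≡ 9 (mod 13). So x ≡ 31 + 49·9 = 472 (mod 637).
  Combine with x ≡ 55 (mod 60): write x = 472 + 637·t and require 472 + 637·t ≡ 55 (mod 60), i.e. 637·t ≡ 55 − 472 ≡ 3 (mod 60). Since 637^(−1) ≡ 13 (mod 60) (637 ≡ 37 (mod 60)), t ≡ 13·3 ≡ 39 (mod 60). So x ≡ 472 + 637·39 = 25315 (mod 38220).
Unique solution in [0, 38220): x = 25315.

Final answer: x ≡ 25315 (mod 38220); the representative in [0, 38220) is 25315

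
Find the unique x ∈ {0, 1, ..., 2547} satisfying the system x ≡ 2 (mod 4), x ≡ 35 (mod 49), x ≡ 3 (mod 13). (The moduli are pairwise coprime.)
x ≡ 770 (mod 2548); the representative in [0, 2548) is 770

The moduli 4, 49, 13 are pairwise coprime, so by the CRT there is a unique solution mod 4·49·13 = 2548.
Solve by successive substitution. Start with x ≡ 2 (mod 4).
  Combine with x ≡ 35 (mod 49): write x = 2 + 4·t and require 2 + 4·t ≡ 35 (mod 49), i.e. 4·t ≡ 35 − 2 ≡ 33 (mod 49). Since 4^(−1) ≡ 37 (mod 49), t ≡ 37·33 ≡ 45 (mod 49). So x ≡ 2 + 4·45 = 182 (mod 196).
  Combine with x ≡ 3 (mod 13): write x = 182 + 196·t and require 182 + 196·t ≡ 3 (mod 13), i.e. 196·t ≡ 3 − 182 ≡ 3 (mod 13). Since 196^(−1) ≡ 1 (mod 13) (196 ≡ 1 (mod 13)), t ≡ 1·3 ≡ 3 (mod 13). So x ≡ 182 + 196·3 = 770 (mod 2548).
Unique solution in [0, 2548): x = 770.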